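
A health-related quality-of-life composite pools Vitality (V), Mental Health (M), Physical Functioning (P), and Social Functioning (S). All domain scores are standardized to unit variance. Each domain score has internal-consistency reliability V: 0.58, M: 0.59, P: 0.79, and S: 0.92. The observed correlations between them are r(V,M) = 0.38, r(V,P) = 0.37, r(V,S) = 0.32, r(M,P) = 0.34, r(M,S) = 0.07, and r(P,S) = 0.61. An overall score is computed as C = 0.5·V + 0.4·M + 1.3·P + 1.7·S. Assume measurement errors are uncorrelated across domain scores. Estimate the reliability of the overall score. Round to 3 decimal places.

0.919

Var(C) = 0.5² + 0.4² + 1.3² + 1.7² + 2·[0.2·0.38 + 0.65·0.37 + 0.85·0.32 + 0.52·0.34 + 0.68·0.07 + 2.21·0.61] = 4.99 + 4.322 = 9.312.
Under uncorrelated errors the observed covariances equal the true-score covariances, so only the own-variance terms attenuate.
True-score variance = [0.5²·0.58 + 0.4²·0.59 + 1.3²·0.79 + 1.7²·0.92] + 4.322 = 4.2333 + 4.322 = 8.5553.
Reliability = 8.5553 / 9.312 = 0.919.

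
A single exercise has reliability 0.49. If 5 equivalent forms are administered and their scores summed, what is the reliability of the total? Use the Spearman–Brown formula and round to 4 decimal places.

0.8277

ρ_k = kρ / (1 + (k−1)ρ) = 5·0.49 / (1 + 4·0.49) = 2.450 / 2.960 = 0.8277.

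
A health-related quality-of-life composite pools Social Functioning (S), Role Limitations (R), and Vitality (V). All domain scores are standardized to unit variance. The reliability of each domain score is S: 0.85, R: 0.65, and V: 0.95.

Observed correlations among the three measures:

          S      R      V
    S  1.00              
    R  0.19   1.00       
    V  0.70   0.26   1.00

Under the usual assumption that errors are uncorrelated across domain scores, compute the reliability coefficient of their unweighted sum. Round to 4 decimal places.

0.8962

Var(S+R+V) = 3 + 2·[0.19 + 0.70 + 0.26] = 3 + 2.3 = 5.3.
Under uncorrelated errors the observed covariances equal the true-score covariances, so only the own-variance terms attenuate.
True-score variance = [0.85 + 0.65 + 0.95] + 2.3 = 2.45 + 2.3 = 4.75.
Reliability = 4.75 / 5.3 = 0.8962.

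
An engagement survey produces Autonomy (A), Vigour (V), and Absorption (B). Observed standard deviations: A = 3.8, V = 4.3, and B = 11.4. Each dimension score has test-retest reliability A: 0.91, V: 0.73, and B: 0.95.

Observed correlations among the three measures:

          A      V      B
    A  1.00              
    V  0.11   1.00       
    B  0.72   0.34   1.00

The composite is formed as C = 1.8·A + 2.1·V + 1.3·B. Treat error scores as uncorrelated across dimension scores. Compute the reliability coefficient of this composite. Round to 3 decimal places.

Var(C) = 1.8²·3.8² + 2.1²·4.3² + 1.3²·11.4² + 2·[3.78·3.8·4.3·0.11 + 2.34·3.8·11.4·0.72 + 2.73·4.3·11.4·0.34] = 347.959 + 250.56 = 598.519.
With uncorrelated errors the cross-covariances are all true-score covariance, so they carry over unchanged; only the diagonal terms shrink to ρᵢσᵢ².
True-score variance = [1.8²·3.8²·0.91 + 2.1²·4.3²·0.73 + 1.3²·11.4²·0.95] + 250.56 = 310.751 + 250.56 = 561.311.
Reliability = 561.311 / 598.519 = 0.938.

0.938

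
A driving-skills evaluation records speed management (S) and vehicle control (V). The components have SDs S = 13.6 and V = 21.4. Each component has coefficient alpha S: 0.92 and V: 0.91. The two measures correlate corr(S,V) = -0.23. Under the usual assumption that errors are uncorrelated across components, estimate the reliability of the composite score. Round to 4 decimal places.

0.8900

Var(S+V) = 13.6² + 21.4² + 2·[13.6·21.4·(-0.23)] = 642.92 − 133.878 = 509.042.
Because errors are independent across components, Cov(Tᵢ,Tⱼ) = Cov(Xᵢ,Xⱼ); the off-diagonal part of the true-score variance is the same as above.
True-score variance = [13.6²·0.92 + 21.4²·0.91] − 133.878 = 586.907 − 133.878 = 453.028.
Reliability = 453.028 / 509.042 = 0.8900.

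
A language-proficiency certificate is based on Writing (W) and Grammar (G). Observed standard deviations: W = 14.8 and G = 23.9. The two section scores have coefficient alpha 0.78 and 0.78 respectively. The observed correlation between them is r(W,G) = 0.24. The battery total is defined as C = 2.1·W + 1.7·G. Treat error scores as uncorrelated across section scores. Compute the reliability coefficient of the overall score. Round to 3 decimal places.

0.821

Var(C) = 2.1²·14.8² + 1.7²·23.9² + 2·[3.57·14.8·23.9·0.24] = 2616.76 + 606.135 = 3222.9.
Under uncorrelated errors the observed covariances equal the true-score covariances, so only the own-variance terms attenuate.
True-score variance = [2.1²·14.8²·0.78 + 1.7²·23.9²·0.78] + 606.135 = 2041.08 + 606.135 = 2647.21.
Reliability = 2647.21 / 3222.9 = 0.821.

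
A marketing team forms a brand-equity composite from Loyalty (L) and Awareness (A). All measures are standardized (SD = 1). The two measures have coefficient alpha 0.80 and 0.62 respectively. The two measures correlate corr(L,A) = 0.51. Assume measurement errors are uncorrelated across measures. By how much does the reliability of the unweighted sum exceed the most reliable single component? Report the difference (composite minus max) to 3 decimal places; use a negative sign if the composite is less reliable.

Var(sum) = 2 + 1.02 = 3.02; true-score variance = 1.42 + 1.02 = 2.44; composite reliability = 0.8079.
Max component reliability = 0.8000.
Difference = 0.8079 − 0.8000 = 0.008.

0.008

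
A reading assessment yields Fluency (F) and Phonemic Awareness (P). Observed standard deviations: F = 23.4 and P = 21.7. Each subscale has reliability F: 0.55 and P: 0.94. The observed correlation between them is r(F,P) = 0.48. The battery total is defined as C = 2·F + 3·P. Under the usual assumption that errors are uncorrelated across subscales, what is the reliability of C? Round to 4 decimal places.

Var(C) = 2²·23.4² + 3²·21.7² + 2·[6·23.4·21.7·0.48] = 6428.25 + 2924.81 = 9353.06.
Because errors are independent across components, Cov(Tᵢ,Tⱼ) = Cov(Xᵢ,Xⱼ); the off-diagonal part of the true-score variance is the same as above.
True-score variance = [2²·23.4²·0.55 + 3²·21.7²·0.94] + 2924.81 = 5188.36 + 2924.81 = 8113.17.
Reliability = 8113.17 / 9353.06 = 0.8674.

0.8674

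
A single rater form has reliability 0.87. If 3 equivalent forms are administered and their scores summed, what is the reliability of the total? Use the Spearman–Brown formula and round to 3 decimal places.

0.953

ρ_k = kρ / (1 + (k−1)ρ) = 3·0.87 / (1 + 2·0.87) = 2.610 / 2.740 = 0.953.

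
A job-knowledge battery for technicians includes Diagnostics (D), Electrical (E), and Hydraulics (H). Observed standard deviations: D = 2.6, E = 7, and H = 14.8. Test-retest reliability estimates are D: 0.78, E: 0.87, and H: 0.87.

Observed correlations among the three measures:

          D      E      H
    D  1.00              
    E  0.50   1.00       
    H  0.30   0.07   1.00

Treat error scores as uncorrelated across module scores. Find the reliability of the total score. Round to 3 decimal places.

Var(D+E+H) = 2.6² + 7² + 14.8² + 2·[2.6·7·0.50 + 2.6·14.8·0.30 + 7·14.8·0.07] = 274.8 + 55.792 = 330.592.
Because errors are independent across components, Cov(Tᵢ,Tⱼ) = Cov(Xᵢ,Xⱼ); the off-diagonal part of the true-score variance is the same as above.
True-score variance = [2.6²·0.78 + 7²·0.87 + 14.8²·0.87] + 55.792 = 238.468 + 55.792 = 294.26.
Reliability = 294.26 / 330.592 = 0.890.

0.890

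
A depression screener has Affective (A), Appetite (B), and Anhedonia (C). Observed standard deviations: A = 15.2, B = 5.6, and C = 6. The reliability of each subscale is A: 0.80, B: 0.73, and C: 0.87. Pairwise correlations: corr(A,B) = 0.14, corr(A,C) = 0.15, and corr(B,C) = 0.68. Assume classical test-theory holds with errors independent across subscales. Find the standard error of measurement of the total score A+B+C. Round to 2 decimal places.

Var(total) = 298.4 + 96.8896 = 395.29.
True-score variance = 239.045 + 96.8896 = 335.934, so reliability = 0.8498.
Error variance = 395.29 − 335.934 = 59.3552; SEM = √59.3552 = 7.70.

7.70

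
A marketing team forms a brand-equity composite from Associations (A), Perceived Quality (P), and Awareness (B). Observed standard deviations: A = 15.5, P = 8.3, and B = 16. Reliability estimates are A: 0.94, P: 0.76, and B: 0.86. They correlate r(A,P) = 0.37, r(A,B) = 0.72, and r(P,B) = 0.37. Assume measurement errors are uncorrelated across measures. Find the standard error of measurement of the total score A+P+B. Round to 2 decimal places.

8.17

Var(total) = 565.14 + 550.593 = 1115.73.
True-score variance = 498.351 + 550.593 = 1048.94, so reliability = 0.9401.
Error variance = 1115.73 − 1048.94 = 66.7886; SEM = √66.7886 = 8.17.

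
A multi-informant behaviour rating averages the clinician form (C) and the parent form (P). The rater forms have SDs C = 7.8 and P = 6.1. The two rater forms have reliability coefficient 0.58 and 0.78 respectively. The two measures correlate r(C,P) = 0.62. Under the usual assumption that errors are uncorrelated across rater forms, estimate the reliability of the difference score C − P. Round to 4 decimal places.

0.1360

Var(C−P) = 7.8² + 6.1² − 2·7.8·6.1·0.62 = 98.05 − 58.9992 = 39.0508.
Under uncorrelated errors the observed covariances equal the true-score covariances, so only the own-variance terms attenuate.
True-score variance = [7.8²·0.58 + 6.1²·0.78] − 58.9992 = 64.311 − 58.9992 = 5.3118.
Reliability = 5.3118 / 39.0508 = 0.1360.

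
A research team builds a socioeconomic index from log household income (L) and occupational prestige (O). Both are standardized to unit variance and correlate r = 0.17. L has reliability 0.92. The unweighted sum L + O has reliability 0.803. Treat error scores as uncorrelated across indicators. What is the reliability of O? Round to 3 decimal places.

0.619

Var(L+O) = 2 + 2·0.17 = 2.340.
True-score variance = ρ_L + ρ_O + 2·0.17, so 0.803 = (0.92 + ρ_O + 0.34) / 2.340.
ρ_O = 0.803·2.340 − 0.92 − 0.34 = 0.619.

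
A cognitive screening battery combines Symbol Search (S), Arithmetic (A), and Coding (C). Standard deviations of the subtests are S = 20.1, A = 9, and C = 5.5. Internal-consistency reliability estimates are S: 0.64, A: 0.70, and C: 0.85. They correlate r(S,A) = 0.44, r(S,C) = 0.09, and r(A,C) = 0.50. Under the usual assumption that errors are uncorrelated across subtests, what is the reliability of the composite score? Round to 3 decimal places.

Var(S+A+C) = 20.1² + 9² + 5.5² + 2·[20.1·9·0.44 + 20.1·5.5·0.09 + 9·5.5·0.50] = 515.26 + 228.591 = 743.851.
Under uncorrelated errors the observed covariances equal the true-score covariances, so only the own-variance terms attenuate.
True-score variance = [20.1²·0.64 + 9²·0.70 + 5.5²·0.85] + 228.591 = 340.979 + 228.591 = 569.57.
Reliability = 569.57 / 743.851 = 0.766.

0.766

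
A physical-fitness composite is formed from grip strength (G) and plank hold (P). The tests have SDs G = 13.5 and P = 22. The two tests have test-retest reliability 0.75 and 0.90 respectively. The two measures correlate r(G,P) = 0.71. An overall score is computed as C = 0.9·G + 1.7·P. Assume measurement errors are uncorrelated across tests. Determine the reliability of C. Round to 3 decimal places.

0.919

Var(C) = 0.9²·13.5² + 1.7²·22² + 2·[1.53·13.5·22·0.71] = 1546.38 + 645.262 = 2191.64.
With uncorrelated errors the cross-covariances are all true-score covariance, so they carry over unchanged; only the diagonal terms shrink to ρᵢσᵢ².
True-score variance = [0.9²·13.5²·0.75 + 1.7²·22²·0.90] + 645.262 = 1369.6 + 645.262 = 2014.86.
Reliability = 2014.86 / 2191.64 = 0.919.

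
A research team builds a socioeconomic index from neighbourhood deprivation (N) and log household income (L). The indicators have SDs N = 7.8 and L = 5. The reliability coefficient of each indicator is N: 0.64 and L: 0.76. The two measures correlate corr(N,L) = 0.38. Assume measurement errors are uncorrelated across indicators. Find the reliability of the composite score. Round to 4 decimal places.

0.7584

Var(N+L) = 7.8² + 5² + 2·[7.8·5·0.38] = 85.84 + 29.64 = 115.48.
With uncorrelated errors the cross-covariances are all true-score covariance, so they carry over unchanged; only the diagonal terms shrink to ρᵢσᵢ².
True-score variance = [7.8²·0.64 + 5²·0.76] + 29.64 = 57.9376 + 29.64 = 87.5776.
Reliability = 87.5776 / 115.48 = 0.7584.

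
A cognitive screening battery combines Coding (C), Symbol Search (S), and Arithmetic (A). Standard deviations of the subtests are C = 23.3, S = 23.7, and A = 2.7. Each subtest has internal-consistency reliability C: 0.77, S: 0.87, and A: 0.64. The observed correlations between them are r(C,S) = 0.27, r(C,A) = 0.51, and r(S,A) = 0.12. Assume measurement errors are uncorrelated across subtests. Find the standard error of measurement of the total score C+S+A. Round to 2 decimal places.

Var(total) = 1111.87 + 377.719 = 1489.59.
True-score variance = 911.361 + 377.719 = 1289.08, so reliability = 0.8654.
Error variance = 1489.59 − 1289.08 = 200.509; SEM = √200.509 = 14.16.

14.16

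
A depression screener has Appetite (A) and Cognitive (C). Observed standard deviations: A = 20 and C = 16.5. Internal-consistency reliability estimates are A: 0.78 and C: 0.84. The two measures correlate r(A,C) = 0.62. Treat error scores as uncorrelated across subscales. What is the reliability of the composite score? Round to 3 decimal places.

0.878

Var(A+C) = 20² + 16.5² + 2·[20·16.5·0.62] = 672.25 + 409.2 = 1081.45.
Because errors are independent across components, Cov(Tᵢ,Tⱼ) = Cov(Xᵢ,Xⱼ); the off-diagonal part of the true-score variance is the same as above.
True-score variance = [20²·0.78 + 16.5²·0.84] + 409.2 = 540.69 + 409.2 = 949.89.
Reliability = 949.89 / 1081.45 = 0.878.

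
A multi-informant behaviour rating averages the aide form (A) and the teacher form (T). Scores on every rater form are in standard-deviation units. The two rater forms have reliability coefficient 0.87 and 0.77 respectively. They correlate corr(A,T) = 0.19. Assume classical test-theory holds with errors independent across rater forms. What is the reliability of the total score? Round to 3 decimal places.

Var(A+T) = 2 + 2·[0.19] = 2 + 0.38 = 2.38.
With uncorrelated errors the cross-covariances are all true-score covariance, so they carry over unchanged; only the diagonal terms shrink to ρᵢσᵢ².
True-score variance = [0.87 + 0.77] + 0.38 = 1.64 + 0.38 = 2.02.
Reliability = 2.02 / 2.38 = 0.849.

0.849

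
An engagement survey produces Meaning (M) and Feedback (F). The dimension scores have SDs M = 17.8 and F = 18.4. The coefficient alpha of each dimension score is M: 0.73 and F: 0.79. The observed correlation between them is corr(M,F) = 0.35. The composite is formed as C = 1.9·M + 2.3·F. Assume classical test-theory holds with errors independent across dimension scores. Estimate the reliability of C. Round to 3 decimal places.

Var(C) = 1.9²·17.8² + 2.3²·18.4² + 2·[4.37·17.8·18.4·0.35] = 2934.77 + 1001.88 = 3936.66.
Because errors are independent across components, Cov(Tᵢ,Tⱼ) = Cov(Xᵢ,Xⱼ); the off-diagonal part of the true-score variance is the same as above.
True-score variance = [1.9²·17.8²·0.73 + 2.3²·18.4²·0.79] + 1001.88 = 2249.84 + 1001.88 = 3251.73.
Reliability = 3251.73 / 3936.66 = 0.826.

0.826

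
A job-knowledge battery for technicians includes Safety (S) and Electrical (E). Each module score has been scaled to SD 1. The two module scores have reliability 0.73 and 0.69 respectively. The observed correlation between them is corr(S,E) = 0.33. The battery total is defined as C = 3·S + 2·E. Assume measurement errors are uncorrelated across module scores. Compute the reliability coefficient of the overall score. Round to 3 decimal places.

0.784

Var(C) = 3² + 2² + 2·[6·0.33] = 13 + 3.96 = 16.96.
Under uncorrelated errors the observed covariances equal the true-score covariances, so only the own-variance terms attenuate.
True-score variance = [3²·0.73 + 2²·0.69] + 3.96 = 9.33 + 3.96 = 13.29.
Reliability = 13.29 / 16.96 = 0.784.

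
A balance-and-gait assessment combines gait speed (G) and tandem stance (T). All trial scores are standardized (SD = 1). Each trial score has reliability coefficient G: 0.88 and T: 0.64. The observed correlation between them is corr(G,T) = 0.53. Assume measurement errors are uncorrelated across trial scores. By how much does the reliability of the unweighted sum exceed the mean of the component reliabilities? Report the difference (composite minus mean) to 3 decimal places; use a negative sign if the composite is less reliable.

Var(sum) = 2 + 1.06 = 3.06; true-score variance = 1.52 + 1.06 = 2.58; composite reliability = 0.8431.
Mean component reliability = 0.7600.
Difference = 0.8431 − 0.7600 = 0.083.

0.083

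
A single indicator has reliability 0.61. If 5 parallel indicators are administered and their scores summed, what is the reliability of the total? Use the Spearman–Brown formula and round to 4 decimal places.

ρ_k = kρ / (1 + (k−1)ρ) = 5·0.61 / (1 + 4·0.61) = 3.050 / 3.440 = 0.8866.

0.8866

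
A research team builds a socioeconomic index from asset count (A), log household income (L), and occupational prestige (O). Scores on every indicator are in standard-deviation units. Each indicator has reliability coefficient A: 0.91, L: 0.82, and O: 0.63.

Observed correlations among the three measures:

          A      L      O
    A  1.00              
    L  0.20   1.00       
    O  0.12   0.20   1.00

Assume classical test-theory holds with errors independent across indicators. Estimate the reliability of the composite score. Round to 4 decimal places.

0.8416

Var(A+L+O) = 3 + 2·[0.20 + 0.12 + 0.20] = 3 + 1.04 = 4.04.
With uncorrelated errors the cross-covariances are all true-score covariance, so they carry over unchanged; only the diagonal terms shrink to ρᵢσᵢ².
True-score variance = [0.91 + 0.82 + 0.63] + 1.04 = 2.36 + 1.04 = 3.4.
Reliability = 3.4 / 4.04 = 0.8416.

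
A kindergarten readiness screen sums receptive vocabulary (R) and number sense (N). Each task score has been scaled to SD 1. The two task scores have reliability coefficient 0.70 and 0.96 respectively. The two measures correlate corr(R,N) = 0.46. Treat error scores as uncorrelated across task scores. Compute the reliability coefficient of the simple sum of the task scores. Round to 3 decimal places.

0.884

Var(R+N) = 2 + 2·[0.46] = 2 + 0.92 = 2.92.
Under uncorrelated errors the observed covariances equal the true-score covariances, so only the own-variance terms attenuate.
True-score variance = [0.70 + 0.96] + 0.92 = 1.66 + 0.92 = 2.58.
Reliability = 2.58 / 2.92 = 0.884.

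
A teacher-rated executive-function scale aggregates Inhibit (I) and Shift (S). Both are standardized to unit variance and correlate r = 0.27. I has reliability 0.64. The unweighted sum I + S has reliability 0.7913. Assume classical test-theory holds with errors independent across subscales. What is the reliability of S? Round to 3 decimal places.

0.830

Var(I+S) = 2 + 2·0.27 = 2.540.
True-score variance = ρ_I + ρ_S + 2·0.27, so 0.7913 = (0.64 + ρ_S + 0.54) / 2.540.
ρ_S = 0.7913·2.540 − 0.64 − 0.54 = 0.830.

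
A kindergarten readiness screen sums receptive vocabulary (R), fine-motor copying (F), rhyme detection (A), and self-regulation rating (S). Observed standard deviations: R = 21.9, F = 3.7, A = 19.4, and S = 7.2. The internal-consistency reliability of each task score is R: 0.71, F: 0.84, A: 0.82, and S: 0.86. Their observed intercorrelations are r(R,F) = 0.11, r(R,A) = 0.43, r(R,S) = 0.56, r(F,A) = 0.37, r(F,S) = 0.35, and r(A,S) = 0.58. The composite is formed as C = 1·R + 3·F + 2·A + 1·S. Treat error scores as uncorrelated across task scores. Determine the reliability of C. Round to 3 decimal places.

Var(C) = 21.9² + 3²·3.7² + 2²·19.4² + 7.2² + 2·[3·21.9·3.7·0.11 + 2·21.9·19.4·0.43 + 21.9·7.2·0.56 + 6·3.7·19.4·0.37 + 3·3.7·7.2·0.35 + 2·19.4·7.2·0.58] = 2160.1 + 1659.55 = 3819.65.
Because errors are independent across components, Cov(Tᵢ,Tⱼ) = Cov(Xᵢ,Xⱼ); the off-diagonal part of the true-score variance is the same as above.
True-score variance = [21.9²·0.71 + 3²·3.7²·0.84 + 2²·19.4²·0.82 + 7.2²·0.86] + 1659.55 = 1723.06 + 1659.55 = 3382.61.
Reliability = 3382.61 / 3819.65 = 0.886.

0.886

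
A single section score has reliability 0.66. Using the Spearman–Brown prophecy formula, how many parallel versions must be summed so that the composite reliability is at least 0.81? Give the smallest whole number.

3

k ≥ ρ*(1−ρ₁)/(ρ₁(1−ρ*)) = 0.81·0.34 / (0.66·0.19) = 2.196.
Smallest integer k = 3.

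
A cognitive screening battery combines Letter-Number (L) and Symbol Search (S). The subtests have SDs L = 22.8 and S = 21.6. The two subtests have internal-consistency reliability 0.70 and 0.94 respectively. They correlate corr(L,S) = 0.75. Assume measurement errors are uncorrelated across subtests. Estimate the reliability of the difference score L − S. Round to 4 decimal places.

Var(L−S) = 22.8² + 21.6² − 2·22.8·21.6·0.75 = 986.4 − 738.72 = 247.68.
Because errors are independent across components, Cov(Tᵢ,Tⱼ) = Cov(Xᵢ,Xⱼ); the off-diagonal part of the true-score variance is the same as above.
True-score variance = [22.8²·0.70 + 21.6²·0.94] − 738.72 = 802.454 − 738.72 = 63.7344.
Reliability = 63.7344 / 247.68 = 0.2573.

0.2573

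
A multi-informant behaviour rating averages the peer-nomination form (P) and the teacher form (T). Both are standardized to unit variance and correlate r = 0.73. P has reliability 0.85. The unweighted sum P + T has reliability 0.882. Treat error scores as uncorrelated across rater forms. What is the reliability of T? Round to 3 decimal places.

Var(P+T) = 2 + 2·0.73 = 3.460.
True-score variance = ρ_P + ρ_T + 2·0.73, so 0.882 = (0.85 + ρ_T + 1.46) / 3.460.
ρ_T = 0.882·3.460 − 0.85 − 1.46 = 0.742.

0.742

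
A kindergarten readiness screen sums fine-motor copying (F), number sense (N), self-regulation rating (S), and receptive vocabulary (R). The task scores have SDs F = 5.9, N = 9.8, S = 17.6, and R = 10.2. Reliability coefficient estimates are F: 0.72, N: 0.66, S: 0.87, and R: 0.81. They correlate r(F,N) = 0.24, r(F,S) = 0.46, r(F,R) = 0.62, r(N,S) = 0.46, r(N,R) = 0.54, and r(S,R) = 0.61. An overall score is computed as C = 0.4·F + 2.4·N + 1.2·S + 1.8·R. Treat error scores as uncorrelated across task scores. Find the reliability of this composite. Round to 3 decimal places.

Var(C) = 0.4²·5.9² + 2.4²·9.8² + 1.2²·17.6² + 1.8²·10.2² + 2·[0.96·5.9·9.8·0.24 + 0.48·5.9·17.6·0.46 + 0.72·5.9·10.2·0.62 + 2.88·9.8·17.6·0.46 + 4.32·9.8·10.2·0.54 + 2.16·17.6·10.2·0.61] = 1341.9 + 1522.68 = 2864.58.
Because errors are independent across components, Cov(Tᵢ,Tⱼ) = Cov(Xᵢ,Xⱼ); the off-diagonal part of the true-score variance is the same as above.
True-score variance = [0.4²·5.9²·0.72 + 2.4²·9.8²·0.66 + 1.2²·17.6²·0.87 + 1.8²·10.2²·0.81] + 1522.68 = 1030.23 + 1522.68 = 2552.9.
Reliability = 2552.9 / 2864.58 = 0.891.

0.891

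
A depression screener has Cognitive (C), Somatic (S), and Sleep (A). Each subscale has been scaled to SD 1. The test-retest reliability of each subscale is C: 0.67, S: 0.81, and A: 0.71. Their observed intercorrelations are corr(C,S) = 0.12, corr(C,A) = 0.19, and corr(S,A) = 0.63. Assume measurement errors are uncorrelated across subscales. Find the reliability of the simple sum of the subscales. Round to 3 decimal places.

0.834

Var(C+S+A) = 3 + 2·[0.12 + 0.19 + 0.63] = 3 + 1.88 = 4.88.
With uncorrelated errors the cross-covariances are all true-score covariance, so they carry over unchanged; only the diagonal terms shrink to ρᵢσᵢ².
True-score variance = [0.67 + 0.81 + 0.71] + 1.88 = 2.19 + 1.88 = 4.07.
Reliability = 4.07 / 4.88 = 0.834.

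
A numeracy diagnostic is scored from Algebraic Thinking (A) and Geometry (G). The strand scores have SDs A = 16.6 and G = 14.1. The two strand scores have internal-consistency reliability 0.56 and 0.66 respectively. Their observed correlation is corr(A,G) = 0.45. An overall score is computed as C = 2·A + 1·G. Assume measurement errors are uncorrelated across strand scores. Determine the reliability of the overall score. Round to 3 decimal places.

Var(C) = 2²·16.6² + 14.1² + 2·[2·16.6·14.1·0.45] = 1301.05 + 421.308 = 1722.36.
Under uncorrelated errors the observed covariances equal the true-score covariances, so only the own-variance terms attenuate.
True-score variance = [2²·16.6²·0.56 + 14.1²·0.66] + 421.308 = 748.469 + 421.308 = 1169.78.
Reliability = 1169.78 / 1722.36 = 0.679.

0.679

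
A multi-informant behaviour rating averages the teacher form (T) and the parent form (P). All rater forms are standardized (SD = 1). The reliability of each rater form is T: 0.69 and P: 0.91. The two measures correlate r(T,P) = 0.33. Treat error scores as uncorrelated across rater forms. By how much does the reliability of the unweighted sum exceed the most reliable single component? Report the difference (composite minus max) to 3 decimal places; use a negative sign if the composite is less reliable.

Var(sum) = 2 + 0.66 = 2.66; true-score variance = 1.6 + 0.66 = 2.26; composite reliability = 0.8496.
Max component reliability = 0.9100.
Difference = 0.8496 − 0.9100 = -0.060.

-0.060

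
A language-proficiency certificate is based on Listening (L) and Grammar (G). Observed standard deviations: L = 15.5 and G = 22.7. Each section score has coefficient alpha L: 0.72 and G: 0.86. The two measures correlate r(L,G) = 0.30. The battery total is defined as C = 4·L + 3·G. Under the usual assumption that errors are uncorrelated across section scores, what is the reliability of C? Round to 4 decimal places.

0.8433

Var(C) = 4²·15.5² + 3²·22.7² + 2·[12·15.5·22.7·0.30] = 8481.61 + 2533.32 = 11014.9.
Because errors are independent across components, Cov(Tᵢ,Tⱼ) = Cov(Xᵢ,Xⱼ); the off-diagonal part of the true-score variance is the same as above.
True-score variance = [4²·15.5²·0.72 + 3²·22.7²·0.86] + 2533.32 = 6756.02 + 2533.32 = 9289.34.
Reliability = 9289.34 / 11014.9 = 0.8433.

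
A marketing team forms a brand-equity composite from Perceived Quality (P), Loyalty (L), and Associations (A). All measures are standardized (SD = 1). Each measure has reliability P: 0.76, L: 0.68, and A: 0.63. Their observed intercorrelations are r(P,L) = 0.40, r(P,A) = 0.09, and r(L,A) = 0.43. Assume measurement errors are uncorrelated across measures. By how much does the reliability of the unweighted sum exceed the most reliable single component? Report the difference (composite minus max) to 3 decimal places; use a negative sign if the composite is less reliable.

Var(sum) = 3 + 1.84 = 4.84; true-score variance = 2.07 + 1.84 = 3.91; composite reliability = 0.8079.
Max component reliability = 0.7600.
Difference = 0.8079 − 0.7600 = 0.048.

0.048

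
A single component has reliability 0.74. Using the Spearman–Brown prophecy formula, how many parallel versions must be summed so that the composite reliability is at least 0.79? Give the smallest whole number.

k ≥ ρ*(1−ρ₁)/(ρ₁(1−ρ*)) = 0.79·0.26 / (0.74·0.21) = 1.322.
Smallest integer k = 2.

2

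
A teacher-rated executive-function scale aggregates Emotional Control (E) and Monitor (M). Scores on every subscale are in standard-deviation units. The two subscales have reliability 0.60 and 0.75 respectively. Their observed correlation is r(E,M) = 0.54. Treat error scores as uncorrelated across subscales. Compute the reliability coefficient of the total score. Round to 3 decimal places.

Var(E+M) = 2 + 2·[0.54] = 2 + 1.08 = 3.08.
Because errors are independent across components, Cov(Tᵢ,Tⱼ) = Cov(Xᵢ,Xⱼ); the off-diagonal part of the true-score variance is the same as above.
True-score variance = [0.60 + 0.75] + 1.08 = 1.35 + 1.08 = 2.43.
Reliability = 2.43 / 3.08 = 0.789.

0.789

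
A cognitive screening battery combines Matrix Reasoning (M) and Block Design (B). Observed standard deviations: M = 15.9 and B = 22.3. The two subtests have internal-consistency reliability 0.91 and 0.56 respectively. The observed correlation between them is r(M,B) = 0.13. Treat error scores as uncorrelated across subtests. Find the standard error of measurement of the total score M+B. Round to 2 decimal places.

15.54

Var(total) = 750.1 + 92.1882 = 842.288.
True-score variance = 508.54 + 92.1882 = 600.728, so reliability = 0.7132.
Error variance = 842.288 − 600.728 = 241.56; SEM = √241.56 = 15.54.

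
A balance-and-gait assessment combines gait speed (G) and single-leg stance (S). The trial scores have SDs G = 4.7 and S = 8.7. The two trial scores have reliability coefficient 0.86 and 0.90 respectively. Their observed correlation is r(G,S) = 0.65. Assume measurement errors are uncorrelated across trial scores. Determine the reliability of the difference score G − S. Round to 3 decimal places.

0.761

Var(G−S) = 4.7² + 8.7² − 2·4.7·8.7·0.65 = 97.78 − 53.157 = 44.623.
Under uncorrelated errors the observed covariances equal the true-score covariances, so only the own-variance terms attenuate.
True-score variance = [4.7²·0.86 + 8.7²·0.90] − 53.157 = 87.1184 − 53.157 = 33.9614.
Reliability = 33.9614 / 44.623 = 0.761.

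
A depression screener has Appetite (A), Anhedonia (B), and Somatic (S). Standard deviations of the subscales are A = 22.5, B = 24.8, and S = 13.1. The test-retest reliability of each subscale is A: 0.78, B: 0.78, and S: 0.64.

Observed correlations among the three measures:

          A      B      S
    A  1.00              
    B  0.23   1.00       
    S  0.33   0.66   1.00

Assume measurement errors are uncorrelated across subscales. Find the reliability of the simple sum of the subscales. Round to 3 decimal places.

Var(A+B+S) = 22.5² + 24.8² + 13.1² + 2·[22.5·24.8·0.23 + 22.5·13.1·0.33 + 24.8·13.1·0.66] = 1292.9 + 880.057 = 2172.96.
Under uncorrelated errors the observed covariances equal the true-score covariances, so only the own-variance terms attenuate.
True-score variance = [22.5²·0.78 + 24.8²·0.78 + 13.1²·0.64] + 880.057 = 984.437 + 880.057 = 1864.49.
Reliability = 1864.49 / 2172.96 = 0.858.

0.858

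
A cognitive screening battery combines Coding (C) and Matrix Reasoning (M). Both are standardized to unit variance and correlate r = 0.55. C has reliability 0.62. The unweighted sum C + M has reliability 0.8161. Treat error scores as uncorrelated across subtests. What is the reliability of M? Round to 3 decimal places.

0.810

Var(C+M) = 2 + 2·0.55 = 3.100.
True-score variance = ρ_C + ρ_M + 2·0.55, so 0.8161 = (0.62 + ρ_M + 1.10) / 3.100.
ρ_M = 0.8161·3.100 − 0.62 − 1.10 = 0.810.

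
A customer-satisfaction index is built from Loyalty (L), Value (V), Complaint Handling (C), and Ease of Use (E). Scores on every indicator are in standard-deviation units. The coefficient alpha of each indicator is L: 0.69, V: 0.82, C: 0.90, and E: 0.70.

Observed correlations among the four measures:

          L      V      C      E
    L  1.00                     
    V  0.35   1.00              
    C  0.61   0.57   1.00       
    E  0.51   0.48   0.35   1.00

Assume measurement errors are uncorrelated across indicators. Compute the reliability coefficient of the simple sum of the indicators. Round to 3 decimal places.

0.909

Var(L+V+C+E) = 4 + 2·[0.35 + 0.61 + 0.51 + 0.57 + 0.48 + 0.35] = 4 + 5.74 = 9.74.
Because errors are independent across components, Cov(Tᵢ,Tⱼ) = Cov(Xᵢ,Xⱼ); the off-diagonal part of the true-score variance is the same as above.
True-score variance = [0.69 + 0.82 + 0.90 + 0.70] + 5.74 = 3.11 + 5.74 = 8.85.
Reliability = 8.85 / 9.74 = 0.909.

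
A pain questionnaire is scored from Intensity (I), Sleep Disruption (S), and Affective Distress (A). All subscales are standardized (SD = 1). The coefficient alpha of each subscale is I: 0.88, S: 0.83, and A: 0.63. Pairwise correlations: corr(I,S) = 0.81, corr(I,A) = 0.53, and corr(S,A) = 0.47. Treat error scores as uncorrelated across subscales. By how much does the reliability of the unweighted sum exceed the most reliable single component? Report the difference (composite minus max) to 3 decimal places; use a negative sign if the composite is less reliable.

Var(sum) = 3 + 3.62 = 6.62; true-score variance = 2.34 + 3.62 = 5.96; composite reliability = 0.9003.
Max component reliability = 0.8800.
Difference = 0.9003 − 0.8800 = 0.020.

0.020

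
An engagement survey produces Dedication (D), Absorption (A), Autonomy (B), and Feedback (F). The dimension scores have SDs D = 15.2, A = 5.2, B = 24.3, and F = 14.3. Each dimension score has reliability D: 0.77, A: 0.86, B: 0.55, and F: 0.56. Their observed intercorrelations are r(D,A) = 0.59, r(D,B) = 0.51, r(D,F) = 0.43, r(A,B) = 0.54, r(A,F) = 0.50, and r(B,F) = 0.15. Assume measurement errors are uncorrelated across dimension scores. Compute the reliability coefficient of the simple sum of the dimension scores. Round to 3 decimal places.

Var(D+A+B+F) = 15.2² + 5.2² + 24.3² + 14.3² + 2·[15.2·5.2·0.59 + 15.2·24.3·0.51 + 15.2·14.3·0.43 + 5.2·24.3·0.54 + 5.2·14.3·0.50 + 24.3·14.3·0.15] = 1053.06 + 972.02 = 2025.08.
Under uncorrelated errors the observed covariances equal the true-score covariances, so only the own-variance terms attenuate.
True-score variance = [15.2²·0.77 + 5.2²·0.86 + 24.3²·0.55 + 14.3²·0.56] + 972.02 = 640.439 + 972.02 = 1612.46.
Reliability = 1612.46 / 2025.08 = 0.796.

0.796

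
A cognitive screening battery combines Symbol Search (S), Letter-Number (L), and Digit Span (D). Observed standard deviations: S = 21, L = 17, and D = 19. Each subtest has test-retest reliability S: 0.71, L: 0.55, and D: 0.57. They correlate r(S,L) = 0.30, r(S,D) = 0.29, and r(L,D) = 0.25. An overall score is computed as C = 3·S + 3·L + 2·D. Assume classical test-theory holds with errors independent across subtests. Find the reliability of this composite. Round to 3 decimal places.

0.761

Var(C) = 3²·21² + 3²·17² + 2²·19² + 2·[9·21·17·0.30 + 6·21·19·0.29 + 6·17·19·0.25] = 8014 + 4285.32 = 12299.3.
Under uncorrelated errors the observed covariances equal the true-score covariances, so only the own-variance terms attenuate.
True-score variance = [3²·21²·0.71 + 3²·17²·0.55 + 2²·19²·0.57] + 4285.32 = 5071.62 + 4285.32 = 9356.94.
Reliability = 9356.94 / 12299.3 = 0.761.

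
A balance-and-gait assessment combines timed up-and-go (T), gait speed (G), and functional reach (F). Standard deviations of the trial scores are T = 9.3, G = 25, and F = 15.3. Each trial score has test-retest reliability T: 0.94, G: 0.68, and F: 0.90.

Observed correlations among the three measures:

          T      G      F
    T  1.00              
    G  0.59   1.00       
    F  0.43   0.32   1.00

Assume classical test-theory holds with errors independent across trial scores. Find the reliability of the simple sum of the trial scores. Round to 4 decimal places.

0.8560

Var(T+G+F) = 9.3² + 25² + 15.3² + 2·[9.3·25·0.59 + 9.3·15.3·0.43 + 25·15.3·0.32] = 945.58 + 641.519 = 1587.1.
Because errors are independent across components, Cov(Tᵢ,Tⱼ) = Cov(Xᵢ,Xⱼ); the off-diagonal part of the true-score variance is the same as above.
True-score variance = [9.3²·0.94 + 25²·0.68 + 15.3²·0.90] + 641.519 = 716.982 + 641.519 = 1358.5.
Reliability = 1358.5 / 1587.1 = 0.8560.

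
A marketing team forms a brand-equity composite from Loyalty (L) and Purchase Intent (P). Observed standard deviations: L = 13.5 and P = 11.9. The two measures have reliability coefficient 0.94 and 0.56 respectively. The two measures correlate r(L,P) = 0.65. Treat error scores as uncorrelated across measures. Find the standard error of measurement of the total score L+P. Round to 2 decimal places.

Var(total) = 323.86 + 208.845 = 532.705.
True-score variance = 250.617 + 208.845 = 459.462, so reliability = 0.8625.
Error variance = 532.705 − 459.462 = 73.2434; SEM = √73.2434 = 8.56.

8.56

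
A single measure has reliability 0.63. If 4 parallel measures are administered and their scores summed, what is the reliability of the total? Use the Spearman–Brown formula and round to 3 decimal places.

0.872

ρ_k = kρ / (1 + (k−1)ρ) = 4·0.63 / (1 + 3·0.63) = 2.520 / 2.890 = 0.872.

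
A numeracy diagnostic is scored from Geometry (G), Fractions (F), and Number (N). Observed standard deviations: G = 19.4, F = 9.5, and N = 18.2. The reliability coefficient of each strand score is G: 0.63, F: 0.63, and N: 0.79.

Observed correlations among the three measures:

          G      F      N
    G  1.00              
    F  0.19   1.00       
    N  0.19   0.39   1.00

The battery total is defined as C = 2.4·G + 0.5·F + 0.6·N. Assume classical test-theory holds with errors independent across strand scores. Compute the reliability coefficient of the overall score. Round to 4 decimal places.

Var(C) = 2.4²·19.4² + 0.5²·9.5² + 0.6²·18.2² + 2·[1.2·19.4·9.5·0.19 + 1.44·19.4·18.2·0.19 + 0.3·9.5·18.2·0.39] = 2309.64 + 317.705 = 2627.35.
Because errors are independent across components, Cov(Tᵢ,Tⱼ) = Cov(Xᵢ,Xⱼ); the off-diagonal part of the true-score variance is the same as above.
True-score variance = [2.4²·19.4²·0.63 + 0.5²·9.5²·0.63 + 0.6²·18.2²·0.79] + 317.705 = 1474.15 + 317.705 = 1791.86.
Reliability = 1791.86 / 2627.35 = 0.6820.

0.6820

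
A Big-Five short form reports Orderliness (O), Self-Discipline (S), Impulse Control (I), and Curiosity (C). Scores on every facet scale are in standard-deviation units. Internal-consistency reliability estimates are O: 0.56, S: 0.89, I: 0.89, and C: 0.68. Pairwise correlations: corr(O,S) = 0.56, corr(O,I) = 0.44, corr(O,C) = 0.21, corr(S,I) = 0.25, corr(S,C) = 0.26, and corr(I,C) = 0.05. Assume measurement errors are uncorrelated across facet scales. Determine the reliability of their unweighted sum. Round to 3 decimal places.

0.870

Var(O+S+I+C) = 4 + 2·[0.56 + 0.44 + 0.21 + 0.25 + 0.26 + 0.05] = 4 + 3.54 = 7.54.
Because errors are independent across components, Cov(Tᵢ,Tⱼ) = Cov(Xᵢ,Xⱼ); the off-diagonal part of the true-score variance is the same as above.
True-score variance = [0.56 + 0.89 + 0.89 + 0.68] + 3.54 = 3.02 + 3.54 = 6.56.
Reliability = 6.56 / 7.54 = 0.870.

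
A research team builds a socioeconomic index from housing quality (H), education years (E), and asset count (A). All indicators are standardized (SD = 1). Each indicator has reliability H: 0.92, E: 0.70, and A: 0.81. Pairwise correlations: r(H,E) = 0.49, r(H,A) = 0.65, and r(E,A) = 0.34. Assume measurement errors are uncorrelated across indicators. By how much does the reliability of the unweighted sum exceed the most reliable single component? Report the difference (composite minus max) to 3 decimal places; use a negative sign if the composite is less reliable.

Var(sum) = 3 + 2.96 = 5.96; true-score variance = 2.43 + 2.96 = 5.39; composite reliability = 0.9044.
Max component reliability = 0.9200.
Difference = 0.9044 − 0.9200 = -0.016.

-0.016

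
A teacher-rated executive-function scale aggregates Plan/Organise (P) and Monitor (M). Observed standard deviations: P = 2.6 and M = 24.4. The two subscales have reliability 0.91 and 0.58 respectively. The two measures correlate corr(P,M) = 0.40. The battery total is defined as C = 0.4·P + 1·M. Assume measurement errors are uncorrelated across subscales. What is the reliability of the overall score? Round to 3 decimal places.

0.594

Var(C) = 0.4²·2.6² + 24.4² + 2·[0.4·2.6·24.4·0.40] = 596.442 + 20.3008 = 616.742.
Under uncorrelated errors the observed covariances equal the true-score covariances, so only the own-variance terms attenuate.
True-score variance = [0.4²·2.6²·0.91 + 24.4²·0.58] + 20.3008 = 346.293 + 20.3008 = 366.594.
Reliability = 366.594 / 616.742 = 0.594.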